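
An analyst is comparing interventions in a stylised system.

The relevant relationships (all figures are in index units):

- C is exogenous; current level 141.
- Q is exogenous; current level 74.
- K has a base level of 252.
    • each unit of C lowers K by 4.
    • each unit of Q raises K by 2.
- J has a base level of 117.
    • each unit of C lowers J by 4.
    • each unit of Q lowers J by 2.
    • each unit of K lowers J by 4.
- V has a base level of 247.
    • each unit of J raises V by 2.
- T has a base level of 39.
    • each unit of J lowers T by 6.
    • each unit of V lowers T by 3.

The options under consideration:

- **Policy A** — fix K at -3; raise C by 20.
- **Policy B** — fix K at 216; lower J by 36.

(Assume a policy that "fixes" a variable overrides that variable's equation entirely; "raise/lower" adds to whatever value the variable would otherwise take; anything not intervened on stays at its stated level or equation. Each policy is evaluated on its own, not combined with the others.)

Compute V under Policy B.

Policy B (K := 216, J − 36):
  C = 141
  Q = 74
  K = 216
  J = 117 − 4·141 − 2·74 − 4·216 (−36 from intervention) = -1495
  V = 247 + 2·(-1495) = -2743

-2743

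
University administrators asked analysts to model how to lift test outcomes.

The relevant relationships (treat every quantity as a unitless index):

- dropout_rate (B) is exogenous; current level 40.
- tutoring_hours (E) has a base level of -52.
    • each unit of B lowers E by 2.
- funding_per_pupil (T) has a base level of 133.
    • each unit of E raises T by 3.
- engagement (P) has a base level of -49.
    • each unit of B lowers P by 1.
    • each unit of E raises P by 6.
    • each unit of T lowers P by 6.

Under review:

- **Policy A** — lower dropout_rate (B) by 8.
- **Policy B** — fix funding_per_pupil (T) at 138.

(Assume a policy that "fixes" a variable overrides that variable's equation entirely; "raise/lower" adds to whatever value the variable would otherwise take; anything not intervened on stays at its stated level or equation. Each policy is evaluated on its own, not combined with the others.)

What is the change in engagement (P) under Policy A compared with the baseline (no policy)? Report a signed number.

Baseline:
  B = 40
  E = -52 − 2·40 = -132
  T = 133 + 3·(-132) = -263
  P = -49 − 40 + 6·(-132) − 6·(-263) = 697
Policy A (B − 8):
  B = 40 − 8 = 32
  E = -52 − 2·32 = -116
  T = 133 + 3·(-116) = -215
  P = -49 − 32 + 6·(-116) − 6·(-215) = 513
Change in P: 513 − 697 = -184

-184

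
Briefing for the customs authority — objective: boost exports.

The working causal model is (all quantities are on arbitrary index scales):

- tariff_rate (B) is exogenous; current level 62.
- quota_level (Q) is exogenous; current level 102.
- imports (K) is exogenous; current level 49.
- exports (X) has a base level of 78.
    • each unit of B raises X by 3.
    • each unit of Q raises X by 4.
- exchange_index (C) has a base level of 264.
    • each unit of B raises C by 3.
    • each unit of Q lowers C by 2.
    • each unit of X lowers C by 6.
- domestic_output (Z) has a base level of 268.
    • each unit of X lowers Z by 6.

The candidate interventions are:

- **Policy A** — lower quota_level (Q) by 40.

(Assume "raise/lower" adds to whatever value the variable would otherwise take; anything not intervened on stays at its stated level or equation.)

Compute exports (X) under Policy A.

512

Policy A (Q − 40):
  B = 62
  Q = 102 − 40 = 62
  X = 78 + 3·62 + 4·62 = 512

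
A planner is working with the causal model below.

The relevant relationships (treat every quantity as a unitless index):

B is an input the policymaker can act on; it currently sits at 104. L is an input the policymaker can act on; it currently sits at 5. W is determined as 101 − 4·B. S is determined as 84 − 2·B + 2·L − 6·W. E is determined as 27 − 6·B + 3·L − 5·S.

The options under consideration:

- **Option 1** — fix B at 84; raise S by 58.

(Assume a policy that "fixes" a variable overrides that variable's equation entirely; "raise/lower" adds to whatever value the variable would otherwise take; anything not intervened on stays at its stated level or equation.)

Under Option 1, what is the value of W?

-235

Option 1 (B := 84, S + 58):
  B = 84
  W = 101 − 4·84 = -235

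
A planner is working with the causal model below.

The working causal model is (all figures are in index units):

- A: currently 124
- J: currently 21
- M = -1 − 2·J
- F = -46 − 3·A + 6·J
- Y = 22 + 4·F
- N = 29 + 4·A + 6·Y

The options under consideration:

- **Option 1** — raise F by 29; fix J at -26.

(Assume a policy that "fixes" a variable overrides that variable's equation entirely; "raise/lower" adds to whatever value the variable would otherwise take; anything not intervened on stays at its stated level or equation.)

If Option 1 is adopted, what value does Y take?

-2158

Option 1 (F + 29, J := -26):
  A = 124
  J = -26
  F = -46 − 3·124 + 6·(-26) (+29 from intervention) = -545
  Y = 22 + 4·(-545) = -2158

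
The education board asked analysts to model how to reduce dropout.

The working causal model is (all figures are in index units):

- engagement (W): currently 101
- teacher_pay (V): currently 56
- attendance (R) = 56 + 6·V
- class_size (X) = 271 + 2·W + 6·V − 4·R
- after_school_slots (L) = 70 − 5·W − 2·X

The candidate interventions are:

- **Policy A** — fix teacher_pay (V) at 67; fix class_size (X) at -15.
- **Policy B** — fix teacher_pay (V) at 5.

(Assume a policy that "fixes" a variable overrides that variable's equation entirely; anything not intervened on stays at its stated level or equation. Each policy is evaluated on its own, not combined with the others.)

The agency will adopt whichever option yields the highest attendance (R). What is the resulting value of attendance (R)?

Policy A (V := 67, X := -15):
  V = 67
  R = 56 + 6·67 = 458
Policy B (V := 5):
  V = 5
  R = 56 + 6·5 = 86
Comparing — Policy A: R=458, Policy B: R=86. Highest is 458 (Policy A).

458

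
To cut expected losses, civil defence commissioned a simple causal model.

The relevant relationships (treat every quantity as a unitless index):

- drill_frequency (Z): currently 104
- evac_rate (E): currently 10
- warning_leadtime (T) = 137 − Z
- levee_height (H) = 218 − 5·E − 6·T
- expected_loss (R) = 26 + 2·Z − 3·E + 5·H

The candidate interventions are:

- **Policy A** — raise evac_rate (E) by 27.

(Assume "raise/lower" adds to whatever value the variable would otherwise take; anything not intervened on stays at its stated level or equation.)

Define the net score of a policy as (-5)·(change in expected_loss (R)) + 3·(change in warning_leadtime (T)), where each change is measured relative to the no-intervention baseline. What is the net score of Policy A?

3780

Baseline:
  Z = 104
  E = 10
  T = 137 − 104 = 33
  H = 218 − 5·10 − 6·33 = -30
  R = 26 + 2·104 − 3·10 + 5·(-30) = 54
Policy A (E + 27):
  Z = 104
  E = 10 + 27 = 37
  T = 137 − 104 = 33
  H = 218 − 5·37 − 6·33 = -165
  R = 26 + 2·104 − 3·37 + 5·(-165) = -702
ΔR = -702 − 54 = -756; ΔT = 33 − 33 = 0
Score = (-5)·(-756) + 3·0 = 3780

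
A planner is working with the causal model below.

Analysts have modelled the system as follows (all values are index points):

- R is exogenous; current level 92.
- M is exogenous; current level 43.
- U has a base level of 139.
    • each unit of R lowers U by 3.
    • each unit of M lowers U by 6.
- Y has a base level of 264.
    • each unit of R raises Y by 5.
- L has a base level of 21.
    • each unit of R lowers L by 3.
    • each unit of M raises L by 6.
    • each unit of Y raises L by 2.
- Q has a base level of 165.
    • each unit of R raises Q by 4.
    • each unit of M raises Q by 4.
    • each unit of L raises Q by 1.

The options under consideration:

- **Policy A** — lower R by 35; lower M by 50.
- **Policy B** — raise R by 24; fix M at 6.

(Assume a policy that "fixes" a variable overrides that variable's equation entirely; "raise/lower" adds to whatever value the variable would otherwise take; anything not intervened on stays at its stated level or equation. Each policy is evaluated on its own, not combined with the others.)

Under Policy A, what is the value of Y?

Policy A (R − 35, M − 50):
  R = 92 − 35 = 57
  Y = 264 + 5·57 = 549

549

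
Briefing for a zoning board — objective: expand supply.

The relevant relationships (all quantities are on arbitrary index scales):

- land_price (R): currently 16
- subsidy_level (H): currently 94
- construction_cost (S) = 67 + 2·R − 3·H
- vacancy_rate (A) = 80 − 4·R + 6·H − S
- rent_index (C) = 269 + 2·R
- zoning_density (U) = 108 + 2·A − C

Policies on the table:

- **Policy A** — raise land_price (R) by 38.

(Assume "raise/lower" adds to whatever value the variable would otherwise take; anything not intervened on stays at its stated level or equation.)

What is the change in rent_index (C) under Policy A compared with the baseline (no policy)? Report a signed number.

Baseline:
  R = 16
  C = 269 + 2·16 = 301
Policy A (R + 38):
  R = 16 + 38 = 54
  C = 269 + 2·54 = 377
Change in C: 377 − 301 = 76

76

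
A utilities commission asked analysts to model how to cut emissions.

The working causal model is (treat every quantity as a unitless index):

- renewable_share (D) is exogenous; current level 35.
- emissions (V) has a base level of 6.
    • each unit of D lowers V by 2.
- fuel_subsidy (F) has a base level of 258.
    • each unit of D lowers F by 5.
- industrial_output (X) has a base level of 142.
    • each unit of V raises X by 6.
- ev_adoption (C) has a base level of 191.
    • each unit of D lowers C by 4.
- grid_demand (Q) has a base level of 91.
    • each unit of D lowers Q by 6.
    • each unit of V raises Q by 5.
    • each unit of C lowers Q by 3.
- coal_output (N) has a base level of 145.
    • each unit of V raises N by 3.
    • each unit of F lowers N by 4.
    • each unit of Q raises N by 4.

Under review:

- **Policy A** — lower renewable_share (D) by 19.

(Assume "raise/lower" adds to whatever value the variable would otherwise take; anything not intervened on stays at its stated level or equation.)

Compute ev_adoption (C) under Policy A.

127

Policy A (D − 19):
  D = 35 − 19 = 16
  C = 191 − 4·16 = 127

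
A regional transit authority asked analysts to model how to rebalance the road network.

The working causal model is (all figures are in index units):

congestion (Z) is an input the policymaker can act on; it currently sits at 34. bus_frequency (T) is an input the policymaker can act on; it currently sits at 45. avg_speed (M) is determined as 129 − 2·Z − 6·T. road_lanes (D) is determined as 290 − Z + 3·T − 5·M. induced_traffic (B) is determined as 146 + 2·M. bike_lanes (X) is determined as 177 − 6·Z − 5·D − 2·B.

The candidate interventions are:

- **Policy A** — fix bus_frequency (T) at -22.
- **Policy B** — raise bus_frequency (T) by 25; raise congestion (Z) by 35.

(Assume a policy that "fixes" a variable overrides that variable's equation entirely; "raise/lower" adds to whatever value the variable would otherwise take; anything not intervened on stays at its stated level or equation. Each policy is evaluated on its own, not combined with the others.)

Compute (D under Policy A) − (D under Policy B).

Policy A (T := -22):
  Z = 34
  T = -22
  M = 129 − 2·34 − 6·(-22) = 193
  D = 290 − 34 + 3·(-22) − 5·193 = -775
Policy B (T + 25, Z + 35):
  Z = 34 + 35 = 69
  T = 45 + 25 = 70
  M = 129 − 2·69 − 6·70 = -429
  D = 290 − 69 + 3·70 − 5·(-429) = 2576
D: -775 − 2576 = -3351

-3351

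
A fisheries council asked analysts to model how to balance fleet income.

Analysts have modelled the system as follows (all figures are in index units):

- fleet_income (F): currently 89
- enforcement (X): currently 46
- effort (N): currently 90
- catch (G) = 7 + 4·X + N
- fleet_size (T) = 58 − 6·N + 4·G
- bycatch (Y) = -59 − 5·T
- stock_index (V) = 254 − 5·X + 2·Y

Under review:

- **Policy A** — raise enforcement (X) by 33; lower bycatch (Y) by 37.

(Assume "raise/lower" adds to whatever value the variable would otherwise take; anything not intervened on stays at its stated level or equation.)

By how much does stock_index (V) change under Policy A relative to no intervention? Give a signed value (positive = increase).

-5519

Baseline:
  X = 46
  N = 90
  G = 7 + 4·46 + 90 = 281
  T = 58 − 6·90 + 4·281 = 642
  Y = -59 − 5·642 = -3269
  V = 254 − 5·46 + 2·(-3269) = -6514
Policy A (X + 33, Y − 37):
  X = 46 + 33 = 79
  N = 90
  G = 7 + 4·79 + 90 = 413
  T = 58 − 6·90 + 4·413 = 1170
  Y = -59 − 5·1170 (−37 from intervention) = -5946
  V = 254 − 5·79 + 2·(-5946) = -12033
Change in V: -12033 − (-6514) = -5519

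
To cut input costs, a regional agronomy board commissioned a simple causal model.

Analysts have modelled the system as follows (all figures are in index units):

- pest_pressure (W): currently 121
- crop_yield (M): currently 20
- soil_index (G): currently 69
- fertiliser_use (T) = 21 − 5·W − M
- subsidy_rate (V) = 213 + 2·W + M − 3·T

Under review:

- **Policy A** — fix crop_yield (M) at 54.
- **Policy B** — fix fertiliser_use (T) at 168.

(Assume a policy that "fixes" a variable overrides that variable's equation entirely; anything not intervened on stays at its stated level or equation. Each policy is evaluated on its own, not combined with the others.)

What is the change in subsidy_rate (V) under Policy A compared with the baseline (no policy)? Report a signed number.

136

Baseline:
  W = 121
  M = 20
  T = 21 − 5·121 − 20 = -604
  V = 213 + 2·121 + 20 − 3·(-604) = 2287
Policy A (M := 54):
  W = 121
  M = 54
  T = 21 − 5·121 − 54 = -638
  V = 213 + 2·121 + 54 − 3·(-638) = 2423
Change in V: 2423 − 2287 = 136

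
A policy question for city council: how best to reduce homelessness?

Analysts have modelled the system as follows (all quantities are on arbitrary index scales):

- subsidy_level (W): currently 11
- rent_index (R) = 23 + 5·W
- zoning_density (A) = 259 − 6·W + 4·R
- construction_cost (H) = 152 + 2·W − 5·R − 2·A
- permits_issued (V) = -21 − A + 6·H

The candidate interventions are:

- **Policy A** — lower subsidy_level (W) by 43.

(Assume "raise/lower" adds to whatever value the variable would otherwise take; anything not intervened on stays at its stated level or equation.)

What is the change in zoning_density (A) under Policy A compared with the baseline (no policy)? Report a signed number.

-602

Baseline:
  W = 11
  R = 23 + 5·11 = 78
  A = 259 − 6·11 + 4·78 = 505
Policy A (W − 43):
  W = 11 − 43 = -32
  R = 23 + 5·(-32) = -137
  A = 259 − 6·(-32) + 4·(-137) = -97
Change in A: -97 − 505 = -602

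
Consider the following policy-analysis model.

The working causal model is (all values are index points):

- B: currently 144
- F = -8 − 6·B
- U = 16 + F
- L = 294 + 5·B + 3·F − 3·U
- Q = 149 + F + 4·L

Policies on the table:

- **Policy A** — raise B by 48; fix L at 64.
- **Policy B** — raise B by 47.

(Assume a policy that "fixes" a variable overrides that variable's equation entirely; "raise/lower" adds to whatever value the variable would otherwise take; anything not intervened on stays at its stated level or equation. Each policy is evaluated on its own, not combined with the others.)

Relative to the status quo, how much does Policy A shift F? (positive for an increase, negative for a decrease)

Baseline:
  B = 144
  F = -8 − 6·144 = -872
Policy A (B + 48, L := 64):
  B = 144 + 48 = 192
  F = -8 − 6·192 = -1160
Change in F: -1160 − (-872) = -288

-288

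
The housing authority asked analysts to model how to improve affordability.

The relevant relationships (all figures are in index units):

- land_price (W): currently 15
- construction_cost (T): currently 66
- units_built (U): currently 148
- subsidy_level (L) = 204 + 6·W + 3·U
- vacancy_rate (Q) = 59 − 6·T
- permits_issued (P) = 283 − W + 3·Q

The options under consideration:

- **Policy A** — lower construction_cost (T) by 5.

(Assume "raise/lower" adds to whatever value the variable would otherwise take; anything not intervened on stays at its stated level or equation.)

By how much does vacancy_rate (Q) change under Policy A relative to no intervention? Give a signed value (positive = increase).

30

Baseline:
  T = 66
  Q = 59 − 6·66 = -337
Policy A (T − 5):
  T = 66 − 5 = 61
  Q = 59 − 6·61 = -307
Change in Q: -307 − (-337) = 30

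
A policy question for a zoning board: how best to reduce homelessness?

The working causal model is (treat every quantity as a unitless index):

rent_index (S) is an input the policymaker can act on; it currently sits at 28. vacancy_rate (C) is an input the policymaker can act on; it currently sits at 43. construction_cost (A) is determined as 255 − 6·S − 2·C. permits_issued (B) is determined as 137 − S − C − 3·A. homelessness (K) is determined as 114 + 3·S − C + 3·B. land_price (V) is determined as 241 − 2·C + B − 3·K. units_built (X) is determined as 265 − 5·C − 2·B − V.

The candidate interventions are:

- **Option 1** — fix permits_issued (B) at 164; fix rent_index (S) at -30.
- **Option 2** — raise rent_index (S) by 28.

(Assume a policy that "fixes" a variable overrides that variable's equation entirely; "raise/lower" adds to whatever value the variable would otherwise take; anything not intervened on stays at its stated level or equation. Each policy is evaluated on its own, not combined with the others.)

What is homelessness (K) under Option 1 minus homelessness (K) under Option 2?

Option 1 (B := 164, S := -30):
  S = -30
  C = 43
  A = 255 − 6·(-30) − 2·43 = 349
  B = 164
  K = 114 + 3·(-30) − 43 + 3·164 = 473
Option 2 (S + 28):
  S = 28 + 28 = 56
  C = 43
  A = 255 − 6·56 − 2·43 = -167
  B = 137 − 56 − 43 − 3·(-167) = 539
  K = 114 + 3·56 − 43 + 3·539 = 1856
K: 473 − 1856 = -1383

-1383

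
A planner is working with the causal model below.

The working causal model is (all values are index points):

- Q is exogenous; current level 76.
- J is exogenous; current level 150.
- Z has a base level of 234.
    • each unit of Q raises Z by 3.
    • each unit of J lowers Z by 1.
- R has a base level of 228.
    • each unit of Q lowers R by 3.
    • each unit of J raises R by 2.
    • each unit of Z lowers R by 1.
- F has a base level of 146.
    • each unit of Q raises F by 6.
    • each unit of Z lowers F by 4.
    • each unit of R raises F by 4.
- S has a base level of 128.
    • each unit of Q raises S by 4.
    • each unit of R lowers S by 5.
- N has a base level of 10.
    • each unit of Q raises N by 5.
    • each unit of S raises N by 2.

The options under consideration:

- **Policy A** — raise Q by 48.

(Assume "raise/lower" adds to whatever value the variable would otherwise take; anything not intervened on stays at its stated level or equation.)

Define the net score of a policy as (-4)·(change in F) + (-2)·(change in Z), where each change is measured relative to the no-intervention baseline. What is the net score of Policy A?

Baseline:
  Q = 76
  J = 150
  Z = 234 + 3·76 − 150 = 312
  R = 228 − 3·76 + 2·150 − 312 = -12
  F = 146 + 6·76 − 4·312 + 4·(-12) = -694
Policy A (Q + 48):
  Q = 76 + 48 = 124
  J = 150
  Z = 234 + 3·124 − 150 = 456
  R = 228 − 3·124 + 2·150 − 456 = -300
  F = 146 + 6·124 − 4·456 + 4·(-300) = -2134
ΔF = -2134 − (-694) = -1440; ΔZ = 456 − 312 = 144
Score = (-4)·(-1440) + (-2)·144 = 5472

5472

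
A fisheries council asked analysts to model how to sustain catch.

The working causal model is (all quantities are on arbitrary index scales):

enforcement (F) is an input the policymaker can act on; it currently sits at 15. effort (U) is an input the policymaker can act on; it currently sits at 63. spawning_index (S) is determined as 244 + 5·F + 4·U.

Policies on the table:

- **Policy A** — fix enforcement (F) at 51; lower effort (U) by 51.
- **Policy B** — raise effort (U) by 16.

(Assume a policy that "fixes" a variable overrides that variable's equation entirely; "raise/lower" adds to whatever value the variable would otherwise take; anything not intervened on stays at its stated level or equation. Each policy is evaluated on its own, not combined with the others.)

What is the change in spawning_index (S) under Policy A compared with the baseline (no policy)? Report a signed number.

-24

Baseline:
  F = 15
  U = 63
  S = 244 + 5·15 + 4·63 = 571
Policy A (F := 51, U − 51):
  F = 51
  U = 63 − 51 = 12
  S = 244 + 5·51 + 4·12 = 547
Change in S: 547 − 571 = -24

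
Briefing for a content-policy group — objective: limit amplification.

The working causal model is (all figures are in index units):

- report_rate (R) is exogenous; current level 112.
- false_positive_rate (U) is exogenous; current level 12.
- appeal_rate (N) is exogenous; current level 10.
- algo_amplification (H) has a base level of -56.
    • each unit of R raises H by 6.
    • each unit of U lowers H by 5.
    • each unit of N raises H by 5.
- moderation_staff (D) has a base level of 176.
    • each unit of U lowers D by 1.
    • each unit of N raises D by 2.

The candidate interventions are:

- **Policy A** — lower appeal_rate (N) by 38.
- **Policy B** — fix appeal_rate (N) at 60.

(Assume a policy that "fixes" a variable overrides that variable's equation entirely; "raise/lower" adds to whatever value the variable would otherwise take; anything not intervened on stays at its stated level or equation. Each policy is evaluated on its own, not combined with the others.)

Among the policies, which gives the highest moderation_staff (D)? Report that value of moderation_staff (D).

284

Policy A (N − 38):
  U = 12
  N = 10 − 38 = -28
  D = 176 − 12 + 2·(-28) = 108
Policy B (N := 60):
  U = 12
  N = 60
  D = 176 − 12 + 2·60 = 284
Comparing — Policy A: D=108, Policy B: D=284. Highest is 284 (Policy B).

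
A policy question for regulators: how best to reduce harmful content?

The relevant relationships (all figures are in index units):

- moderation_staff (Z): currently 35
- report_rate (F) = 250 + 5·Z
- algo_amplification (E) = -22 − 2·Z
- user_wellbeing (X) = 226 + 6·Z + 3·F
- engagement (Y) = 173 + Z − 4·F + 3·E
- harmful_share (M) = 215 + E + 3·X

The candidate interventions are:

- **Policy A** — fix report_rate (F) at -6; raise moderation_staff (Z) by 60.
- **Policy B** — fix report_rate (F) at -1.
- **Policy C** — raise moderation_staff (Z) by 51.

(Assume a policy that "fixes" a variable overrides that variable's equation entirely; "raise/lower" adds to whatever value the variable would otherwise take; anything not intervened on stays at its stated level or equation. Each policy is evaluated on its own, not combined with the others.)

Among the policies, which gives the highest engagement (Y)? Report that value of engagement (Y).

Policy A (F := -6, Z + 60):
  Z = 35 + 60 = 95
  F = -6
  E = -22 − 2·95 = -212
  Y = 173 + 95 − 4·(-6) + 3·(-212) = -344
Policy B (F := -1):
  Z = 35
  F = -1
  E = -22 − 2·35 = -92
  Y = 173 + 35 − 4·(-1) + 3·(-92) = -64
Policy C (Z + 51):
  Z = 35 + 51 = 86
  F = 250 + 5·86 = 680
  E = -22 − 2·86 = -194
  Y = 173 + 86 − 4·680 + 3·(-194) = -3043
Comparing — Policy A: Y=-344, Policy B: Y=-64, Policy C: Y=-3043. Highest is -64 (Policy B).

-64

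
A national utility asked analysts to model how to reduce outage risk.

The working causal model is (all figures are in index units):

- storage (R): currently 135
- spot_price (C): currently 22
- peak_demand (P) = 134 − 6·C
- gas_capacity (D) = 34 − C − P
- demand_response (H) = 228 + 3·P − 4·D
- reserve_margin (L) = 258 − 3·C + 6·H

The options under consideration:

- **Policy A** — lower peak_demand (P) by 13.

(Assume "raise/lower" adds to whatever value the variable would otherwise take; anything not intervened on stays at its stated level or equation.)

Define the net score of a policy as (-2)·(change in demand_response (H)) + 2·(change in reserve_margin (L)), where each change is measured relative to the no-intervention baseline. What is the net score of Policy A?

Baseline:
  C = 22
  P = 134 − 6·22 = 2
  D = 34 − 22 − 2 = 10
  H = 228 + 3·2 − 4·10 = 194
  L = 258 − 3·22 + 6·194 = 1356
Policy A (P − 13):
  C = 22
  P = 134 − 6·22 (−13 from intervention) = -11
  D = 34 − 22 − (-11) = 23
  H = 228 + 3·(-11) − 4·23 = 103
  L = 258 − 3·22 + 6·103 = 810
ΔH = 103 − 194 = -91; ΔL = 810 − 1356 = -546
Score = (-2)·(-91) + 2·(-546) = -910

-910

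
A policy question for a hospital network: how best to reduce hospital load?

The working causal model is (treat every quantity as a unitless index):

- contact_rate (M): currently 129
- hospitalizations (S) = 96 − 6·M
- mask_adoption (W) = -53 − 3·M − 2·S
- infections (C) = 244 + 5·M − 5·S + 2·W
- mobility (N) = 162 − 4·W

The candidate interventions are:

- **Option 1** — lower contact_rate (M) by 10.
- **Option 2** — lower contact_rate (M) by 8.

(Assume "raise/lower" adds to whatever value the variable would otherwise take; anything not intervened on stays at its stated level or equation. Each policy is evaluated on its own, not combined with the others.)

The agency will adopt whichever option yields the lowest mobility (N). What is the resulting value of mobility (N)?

-3214

Option 1 (M − 10):
  M = 129 − 10 = 119
  S = 96 − 6·119 = -618
  W = -53 − 3·119 − 2·(-618) = 826
  N = 162 − 4·826 = -3142
Option 2 (M − 8):
  M = 129 − 8 = 121
  S = 96 − 6·121 = -630
  W = -53 − 3·121 − 2·(-630) = 844
  N = 162 − 4·844 = -3214
Comparing — Option 1: N=-3142, Option 2: N=-3214. Lowest is -3214 (Option 2).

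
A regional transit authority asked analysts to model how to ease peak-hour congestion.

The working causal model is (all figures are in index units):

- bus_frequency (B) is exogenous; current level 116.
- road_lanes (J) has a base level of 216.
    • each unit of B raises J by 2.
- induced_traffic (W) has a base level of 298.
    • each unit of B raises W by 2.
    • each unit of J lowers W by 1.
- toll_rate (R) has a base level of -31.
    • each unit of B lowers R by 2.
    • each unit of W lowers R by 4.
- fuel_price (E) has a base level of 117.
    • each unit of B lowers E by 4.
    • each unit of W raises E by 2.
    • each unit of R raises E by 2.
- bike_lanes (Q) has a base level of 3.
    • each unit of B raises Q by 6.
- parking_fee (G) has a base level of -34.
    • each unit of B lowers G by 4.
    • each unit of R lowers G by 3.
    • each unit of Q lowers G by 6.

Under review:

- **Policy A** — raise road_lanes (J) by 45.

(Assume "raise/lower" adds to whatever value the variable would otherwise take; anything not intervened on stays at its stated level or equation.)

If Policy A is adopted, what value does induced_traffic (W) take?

Policy A (J + 45):
  B = 116
  J = 216 + 2·116 (+45 from intervention) = 493
  W = 298 + 2·116 − 493 = 37

37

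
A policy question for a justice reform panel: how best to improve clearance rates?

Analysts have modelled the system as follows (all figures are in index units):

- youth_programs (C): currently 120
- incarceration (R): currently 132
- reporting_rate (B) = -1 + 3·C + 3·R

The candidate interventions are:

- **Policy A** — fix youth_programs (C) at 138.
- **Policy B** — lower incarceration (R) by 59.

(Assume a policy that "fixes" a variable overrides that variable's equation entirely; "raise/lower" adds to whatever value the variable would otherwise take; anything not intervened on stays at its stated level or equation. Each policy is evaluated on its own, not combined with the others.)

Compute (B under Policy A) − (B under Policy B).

Policy A (C := 138):
  C = 138
  R = 132
  B = -1 + 3·138 + 3·132 = 809
Policy B (R − 59):
  C = 120
  R = 132 − 59 = 73
  B = -1 + 3·120 + 3·73 = 578
B: 809 − 578 = 231

231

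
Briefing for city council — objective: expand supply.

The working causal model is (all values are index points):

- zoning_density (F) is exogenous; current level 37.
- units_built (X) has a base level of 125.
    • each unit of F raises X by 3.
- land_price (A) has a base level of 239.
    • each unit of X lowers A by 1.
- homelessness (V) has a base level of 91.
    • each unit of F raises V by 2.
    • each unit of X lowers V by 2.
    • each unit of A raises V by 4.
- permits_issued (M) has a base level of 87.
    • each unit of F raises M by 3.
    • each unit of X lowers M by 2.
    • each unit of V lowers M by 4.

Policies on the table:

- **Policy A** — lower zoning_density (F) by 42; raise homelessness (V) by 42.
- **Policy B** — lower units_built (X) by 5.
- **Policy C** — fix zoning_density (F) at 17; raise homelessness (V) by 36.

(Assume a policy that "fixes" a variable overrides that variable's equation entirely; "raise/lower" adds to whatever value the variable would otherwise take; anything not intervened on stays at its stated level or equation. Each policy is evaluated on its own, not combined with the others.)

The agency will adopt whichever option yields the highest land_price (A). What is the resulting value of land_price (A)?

Policy A (F − 42, V + 42):
  F = 37 − 42 = -5
  X = 125 + 3·(-5) = 110
  A = 239 − 110 = 129
Policy B (X − 5):
  F = 37
  X = 125 + 3·37 (−5 from intervention) = 231
  A = 239 − 231 = 8
Policy C (F := 17, V + 36):
  F = 17
  X = 125 + 3·17 = 176
  A = 239 − 176 = 63
Comparing — Policy A: A=129, Policy B: A=8, Policy C: A=63. Highest is 129 (Policy A).

129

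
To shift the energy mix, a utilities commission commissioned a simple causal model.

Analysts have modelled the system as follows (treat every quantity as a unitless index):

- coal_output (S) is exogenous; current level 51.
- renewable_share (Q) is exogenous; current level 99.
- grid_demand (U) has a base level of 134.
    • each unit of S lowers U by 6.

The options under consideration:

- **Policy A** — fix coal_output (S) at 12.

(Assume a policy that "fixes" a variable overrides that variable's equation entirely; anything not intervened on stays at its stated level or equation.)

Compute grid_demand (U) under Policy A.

Policy A (S := 12):
  S = 12
  U = 134 − 6·12 = 62

62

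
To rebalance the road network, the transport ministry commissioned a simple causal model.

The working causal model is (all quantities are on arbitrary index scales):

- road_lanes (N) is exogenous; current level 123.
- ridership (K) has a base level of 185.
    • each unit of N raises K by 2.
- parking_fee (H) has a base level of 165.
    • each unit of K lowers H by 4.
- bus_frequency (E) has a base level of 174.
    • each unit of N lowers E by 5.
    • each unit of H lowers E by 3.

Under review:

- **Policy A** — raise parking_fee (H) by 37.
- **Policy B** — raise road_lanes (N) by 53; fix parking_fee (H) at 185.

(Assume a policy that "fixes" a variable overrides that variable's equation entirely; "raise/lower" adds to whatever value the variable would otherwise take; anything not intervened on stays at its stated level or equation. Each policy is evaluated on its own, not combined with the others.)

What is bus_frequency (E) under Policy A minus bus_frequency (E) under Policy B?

5386

Policy A (H + 37):
  N = 123
  K = 185 + 2·123 = 431
  H = 165 − 4·431 (+37 from intervention) = -1522
  E = 174 − 5·123 − 3·(-1522) = 4125
Policy B (N + 53, H := 185):
  N = 123 + 53 = 176
  K = 185 + 2·176 = 537
  H = 185
  E = 174 − 5·176 − 3·185 = -1261
E: 4125 − (-1261) = 5386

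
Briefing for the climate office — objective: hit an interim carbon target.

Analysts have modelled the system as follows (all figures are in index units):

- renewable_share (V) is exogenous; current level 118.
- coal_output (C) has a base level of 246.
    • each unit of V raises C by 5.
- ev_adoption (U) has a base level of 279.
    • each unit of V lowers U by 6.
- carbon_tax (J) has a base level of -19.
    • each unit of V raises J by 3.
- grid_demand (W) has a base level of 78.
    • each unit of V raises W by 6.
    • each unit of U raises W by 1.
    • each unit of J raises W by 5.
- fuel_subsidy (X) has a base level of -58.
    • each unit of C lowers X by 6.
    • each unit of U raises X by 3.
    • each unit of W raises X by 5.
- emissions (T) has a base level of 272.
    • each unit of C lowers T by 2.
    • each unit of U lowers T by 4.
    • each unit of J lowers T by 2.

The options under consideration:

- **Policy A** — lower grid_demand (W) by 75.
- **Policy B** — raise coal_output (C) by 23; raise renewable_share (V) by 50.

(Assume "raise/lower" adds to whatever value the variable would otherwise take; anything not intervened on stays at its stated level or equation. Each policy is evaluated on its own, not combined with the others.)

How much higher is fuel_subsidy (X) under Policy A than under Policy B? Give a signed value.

-1587

Policy A (W − 75):
  V = 118
  C = 246 + 5·118 = 836
  U = 279 − 6·118 = -429
  J = -19 + 3·118 = 335
  W = 78 + 6·118 + (-429) + 5·335 (−75 from intervention) = 1957
  X = -58 − 6·836 + 3·(-429) + 5·1957 = 3424
Policy B (C + 23, V + 50):
  V = 118 + 50 = 168
  C = 246 + 5·168 (+23 from intervention) = 1109
  U = 279 − 6·168 = -729
  J = -19 + 3·168 = 485
  W = 78 + 6·168 + (-729) + 5·485 = 2782
  X = -58 − 6·1109 + 3·(-729) + 5·2782 = 5011
X: 3424 − 5011 = -1587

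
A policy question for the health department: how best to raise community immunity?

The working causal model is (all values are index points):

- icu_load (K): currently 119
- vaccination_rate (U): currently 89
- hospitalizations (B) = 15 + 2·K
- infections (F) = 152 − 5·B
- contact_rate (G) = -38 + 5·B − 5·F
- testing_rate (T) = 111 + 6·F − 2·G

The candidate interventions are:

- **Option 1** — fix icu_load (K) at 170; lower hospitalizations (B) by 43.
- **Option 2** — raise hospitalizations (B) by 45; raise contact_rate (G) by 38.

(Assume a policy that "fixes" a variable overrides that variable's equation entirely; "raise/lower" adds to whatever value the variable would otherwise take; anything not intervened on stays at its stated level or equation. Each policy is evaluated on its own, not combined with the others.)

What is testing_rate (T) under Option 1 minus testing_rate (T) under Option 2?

Option 1 (K := 170, B − 43):
  K = 170
  B = 15 + 2·170 (−43 from intervention) = 312
  F = 152 − 5·312 = -1408
  G = -38 + 5·312 − 5·(-1408) = 8562
  T = 111 + 6·(-1408) − 2·8562 = -25461
Option 2 (B + 45, G + 38):
  K = 119
  B = 15 + 2·119 (+45 from intervention) = 298
  F = 152 − 5·298 = -1338
  G = -38 + 5·298 − 5·(-1338) (+38 from intervention) = 8180
  T = 111 + 6·(-1338) − 2·8180 = -24277
T: -25461 − (-24277) = -1184

-1184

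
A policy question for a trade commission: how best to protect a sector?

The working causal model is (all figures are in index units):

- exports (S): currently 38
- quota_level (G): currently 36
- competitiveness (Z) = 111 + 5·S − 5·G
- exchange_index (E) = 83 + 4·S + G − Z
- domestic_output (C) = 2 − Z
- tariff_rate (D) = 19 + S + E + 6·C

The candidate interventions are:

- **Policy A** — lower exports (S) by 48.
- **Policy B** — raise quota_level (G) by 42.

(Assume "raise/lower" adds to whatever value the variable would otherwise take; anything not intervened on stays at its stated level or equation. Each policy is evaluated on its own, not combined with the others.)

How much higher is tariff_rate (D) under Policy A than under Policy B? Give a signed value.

-72

Policy A (S − 48):
  S = 38 − 48 = -10
  G = 36
  Z = 111 + 5·(-10) − 5·36 = -119
  E = 83 + 4·(-10) + 36 − (-119) = 198
  C = 2 − (-119) = 121
  D = 19 + (-10) + 198 + 6·121 = 933
Policy B (G + 42):
  S = 38
  G = 36 + 42 = 78
  Z = 111 + 5·38 − 5·78 = -89
  E = 83 + 4·38 + 78 − (-89) = 402
  C = 2 − (-89) = 91
  D = 19 + 38 + 402 + 6·91 = 1005
D: 933 − 1005 = -72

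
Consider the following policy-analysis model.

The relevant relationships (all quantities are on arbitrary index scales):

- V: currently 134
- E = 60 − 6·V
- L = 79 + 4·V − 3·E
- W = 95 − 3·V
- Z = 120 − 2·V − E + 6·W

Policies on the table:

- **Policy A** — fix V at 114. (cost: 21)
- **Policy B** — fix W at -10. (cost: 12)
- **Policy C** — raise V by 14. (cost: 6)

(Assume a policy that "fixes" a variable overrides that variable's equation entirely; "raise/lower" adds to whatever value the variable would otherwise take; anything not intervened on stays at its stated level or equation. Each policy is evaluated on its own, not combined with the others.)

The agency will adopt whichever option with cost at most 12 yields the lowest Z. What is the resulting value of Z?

Policy B (W := -10):
  V = 134
  E = 60 − 6·134 = -744
  W = -10
  Z = 120 − 2·134 − (-744) + 6·(-10) = 536
Policy C (V + 14):
  V = 134 + 14 = 148
  E = 60 − 6·148 = -828
  W = 95 − 3·148 = -349
  Z = 120 − 2·148 − (-828) + 6·(-349) = -1442
Comparing — Policy B: Z=536, Policy C: Z=-1442. Lowest is -1442 (Policy C).

-1442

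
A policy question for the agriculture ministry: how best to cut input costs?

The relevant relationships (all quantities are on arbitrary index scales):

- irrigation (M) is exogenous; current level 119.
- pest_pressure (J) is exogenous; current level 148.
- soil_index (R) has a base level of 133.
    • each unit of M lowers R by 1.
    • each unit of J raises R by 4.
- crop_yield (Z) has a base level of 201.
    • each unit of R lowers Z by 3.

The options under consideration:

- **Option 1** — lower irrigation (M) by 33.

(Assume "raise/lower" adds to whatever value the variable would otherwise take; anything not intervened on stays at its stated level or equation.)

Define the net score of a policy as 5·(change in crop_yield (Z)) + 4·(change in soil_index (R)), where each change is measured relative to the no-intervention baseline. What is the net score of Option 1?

-363

Baseline:
  M = 119
  J = 148
  R = 133 − 119 + 4·148 = 606
  Z = 201 − 3·606 = -1617
Option 1 (M − 33):
  M = 119 − 33 = 86
  J = 148
  R = 133 − 86 + 4·148 = 639
  Z = 201 − 3·639 = -1716
ΔZ = -1716 − (-1617) = -99; ΔR = 639 − 606 = 33
Score = 5·(-99) + 4·33 = -363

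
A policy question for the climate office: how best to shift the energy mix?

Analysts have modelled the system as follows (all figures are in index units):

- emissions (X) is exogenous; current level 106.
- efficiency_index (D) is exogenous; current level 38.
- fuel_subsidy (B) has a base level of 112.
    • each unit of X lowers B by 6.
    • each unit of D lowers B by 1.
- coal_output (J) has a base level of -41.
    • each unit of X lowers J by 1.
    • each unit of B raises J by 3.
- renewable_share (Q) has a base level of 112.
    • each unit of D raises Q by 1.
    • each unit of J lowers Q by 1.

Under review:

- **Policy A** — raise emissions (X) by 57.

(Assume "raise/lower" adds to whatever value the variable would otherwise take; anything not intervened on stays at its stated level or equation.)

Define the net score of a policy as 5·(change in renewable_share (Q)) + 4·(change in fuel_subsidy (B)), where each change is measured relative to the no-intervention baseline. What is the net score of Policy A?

Baseline:
  X = 106
  D = 38
  B = 112 − 6·106 − 38 = -562
  J = -41 − 106 + 3·(-562) = -1833
  Q = 112 + 38 − (-1833) = 1983
Policy A (X + 57):
  X = 106 + 57 = 163
  D = 38
  B = 112 − 6·163 − 38 = -904
  J = -41 − 163 + 3·(-904) = -2916
  Q = 112 + 38 − (-2916) = 3066
ΔQ = 3066 − 1983 = 1083; ΔB = -904 − (-562) = -342
Score = 5·1083 + 4·(-342) = 4047

4047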